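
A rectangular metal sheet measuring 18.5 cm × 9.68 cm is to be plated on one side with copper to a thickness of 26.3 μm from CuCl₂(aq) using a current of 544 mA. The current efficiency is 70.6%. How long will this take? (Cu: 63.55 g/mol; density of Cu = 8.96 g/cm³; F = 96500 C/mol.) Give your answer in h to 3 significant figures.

9.27 h

Plated area = 18.5 × 9.68 = 179.1 cm²
Volume = 179.1 × 26.3×10⁻⁴ cm = 0.4710 cm³
m(Cu) = 0.4710 × 8.96 = 4.220 g
n(Cu) = 4.220 / 63.55 = 0.06640 mol; n(e⁻) = 2 × 0.06640 = 0.1328 mol
Q = 0.1328 × 96500 / 0.706 = 18150 C
t = 18150 / 0.544 = 33360 s = 9.27 h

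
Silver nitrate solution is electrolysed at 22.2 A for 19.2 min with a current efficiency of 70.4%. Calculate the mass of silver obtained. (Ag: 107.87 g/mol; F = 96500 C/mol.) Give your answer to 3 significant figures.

Q = 22.2 × 1152 = 25570 C
n(e⁻) = 25570 / 96500 = 0.2650 mol
Ag⁺ + e⁻ → Ag, so theoretical m(Ag) = 0.2650 × 107.87 = 28.59 g
Actual mass = 70.4% × 28.59 = 20.1 g

20.1 g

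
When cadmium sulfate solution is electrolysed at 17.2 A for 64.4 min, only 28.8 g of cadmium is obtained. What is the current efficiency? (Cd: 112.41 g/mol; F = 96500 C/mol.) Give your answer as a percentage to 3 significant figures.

Q = 17.2 × 3864 = 66460 C
n(e⁻) = 66460 / 96500 = 0.6887 mol
Cd²⁺ + 2e⁻ → Cd, so theoretical n(Cd) = 0.3444 mol → 38.71 g
Efficiency = 28.8 / 38.71 = 0.7440 = 74.4%

74.4%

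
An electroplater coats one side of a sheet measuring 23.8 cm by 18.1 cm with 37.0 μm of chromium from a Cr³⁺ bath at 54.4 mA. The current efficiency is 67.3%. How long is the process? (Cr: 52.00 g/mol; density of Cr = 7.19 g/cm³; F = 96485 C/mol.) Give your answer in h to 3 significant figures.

484 h

Plated area = 23.8 × 18.1 = 430.8 cm²
Volume = 430.8 × 37.0×10⁻⁴ cm = 1.594 cm³
m(Cr) = 1.594 × 7.19 = 11.46 g
n(Cr) = 11.46 / 52.00 = 0.2204 mol; n(e⁻) = 3 × 0.2204 = 0.6612 mol
Q = 0.6612 × 96485 / 0.673 = 94790 C
t = 94790 / 0.0544 = 1.742×10^6 s = 484 h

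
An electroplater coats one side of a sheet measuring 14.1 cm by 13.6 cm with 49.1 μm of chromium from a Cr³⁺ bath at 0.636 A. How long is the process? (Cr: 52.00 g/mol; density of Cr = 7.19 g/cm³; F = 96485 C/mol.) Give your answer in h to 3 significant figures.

Plated area = 14.1 × 13.6 = 191.8 cm²
Volume = 191.8 × 49.1×10⁻⁴ cm = 0.9417 cm³
m(Cr) = 0.9417 × 7.19 = 6.771 g
n(Cr) = 6.771 / 52.00 = 0.1302 mol; n(e⁻) = 3 × 0.1302 = 0.3906 mol
Q = 0.3906 × 96485 = 37690 C
t = 37690 / 0.636 = 59260 s = 16.5 h

16.5 h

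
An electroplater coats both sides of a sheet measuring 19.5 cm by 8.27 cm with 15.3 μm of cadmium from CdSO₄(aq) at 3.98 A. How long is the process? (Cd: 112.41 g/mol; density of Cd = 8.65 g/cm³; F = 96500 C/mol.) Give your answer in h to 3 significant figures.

Plated area = 2 × 19.5 × 8.27 = 322.5 cm²
Volume = 322.5 × 15.3×10⁻⁴ cm = 0.4934 cm³
m(Cd) = 0.4934 × 8.65 = 4.268 g
n(Cd) = 4.268 / 112.41 = 0.03797 mol; n(e⁻) = 2 × 0.03797 = 0.07594 mol
Q = 0.07594 × 96500 = 7328 C
t = 7328 / 3.98 = 1841 s = 0.511 h

0.511 h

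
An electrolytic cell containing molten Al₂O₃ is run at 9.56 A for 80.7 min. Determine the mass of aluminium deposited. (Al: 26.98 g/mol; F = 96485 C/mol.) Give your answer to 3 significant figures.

Charge passed = 9.56 × 4842 = 46290 C
Moles of electrons = 46290 / 96485 = 0.4798 mol
Al³⁺ + 3e⁻ → Al, so n(Al) = 0.4798 / 3 = 0.1599 mol
m = 0.1599 × 26.98 = 4.31 g

4.31 g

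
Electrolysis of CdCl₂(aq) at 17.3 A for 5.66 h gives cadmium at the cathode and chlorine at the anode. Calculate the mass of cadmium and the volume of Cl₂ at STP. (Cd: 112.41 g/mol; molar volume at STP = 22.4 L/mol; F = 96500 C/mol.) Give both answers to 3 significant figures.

205 g Cd; 40.9 L Cl₂

Q = 17.3 × 20376 = 3.525×10^5 C; n(e⁻) = 3.525×10^5 / 96500 = 3.653 mol
Cathode: Cd²⁺ + 2e⁻ → Cd → n(Cd) = 3.653/2 = 1.827 mol → 205 g
Anode: 2Cl⁻ → Cl₂ + 2e⁻ → n(Cl₂) = 3.653/2 = 1.827 mol → 40.9 L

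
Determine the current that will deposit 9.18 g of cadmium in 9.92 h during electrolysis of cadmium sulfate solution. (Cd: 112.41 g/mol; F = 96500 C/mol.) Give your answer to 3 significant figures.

n(Cd) = 9.18 / 112.41 = 0.08167 mol
Cd²⁺ + 2e⁻ → Cd, so n(e⁻) = 2 × 0.08167 = 0.1633 mol
Q = 0.1633 × 96500 = 15760 C
I = Q / t = 15760 / 35712 s = 0.441 A

0.441 A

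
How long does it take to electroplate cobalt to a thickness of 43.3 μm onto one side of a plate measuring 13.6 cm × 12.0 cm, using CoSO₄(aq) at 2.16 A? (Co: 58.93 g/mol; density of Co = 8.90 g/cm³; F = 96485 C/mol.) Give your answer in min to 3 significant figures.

159 min

Plated area = 13.6 × 12.0 = 163.2 cm²
Volume = 163.2 × 43.3×10⁻⁴ cm = 0.7067 cm³
m(Co) = 0.7067 × 8.90 = 6.290 g
n(Co) = 6.290 / 58.93 = 0.1067 mol; n(e⁻) = 2 × 0.1067 = 0.2134 mol
Q = 0.2134 × 96485 = 20590 C
t = 20590 / 2.16 = 9532 s = 159 min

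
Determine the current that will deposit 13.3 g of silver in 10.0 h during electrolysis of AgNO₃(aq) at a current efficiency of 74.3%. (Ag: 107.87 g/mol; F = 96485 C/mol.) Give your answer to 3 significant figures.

0.445 A

n(Ag) = 13.3 / 107.87 = 0.1233 mol
Ag⁺ + e⁻ → Ag, so n(e⁻) = 0.1233 mol
Q = 0.1233 × 96485 / 0.743 = 16010 C
I = Q / t = 16010 / 36000 s = 0.445 A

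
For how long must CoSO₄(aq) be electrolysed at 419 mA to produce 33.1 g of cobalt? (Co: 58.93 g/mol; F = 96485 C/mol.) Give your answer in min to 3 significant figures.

4310 min

n(Co) = 33.1 / 58.93 = 0.5617 mol
Co²⁺ + 2e⁻ → Co, so n(e⁻) = 2 × 0.5617 = 1.123 mol
Q = 1.123 × 96485 = 1.084×10^5 C
t = Q / I = 1.084×10^5 / 0.419 = 2.587×10^5 s = 4310 min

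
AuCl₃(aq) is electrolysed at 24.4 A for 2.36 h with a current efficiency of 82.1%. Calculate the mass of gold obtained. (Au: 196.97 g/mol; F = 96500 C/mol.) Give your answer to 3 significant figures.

Q = 24.4 × 8496 = 2.073×10^5 C
n(e⁻) = 2.073×10^5 / 96500 = 2.148 mol
Au³⁺ + 3e⁻ → Au, so theoretical m(Au) = 0.7160 × 196.97 = 141.0 g
Actual mass = 82.1% × 141.0 = 116 g

116 g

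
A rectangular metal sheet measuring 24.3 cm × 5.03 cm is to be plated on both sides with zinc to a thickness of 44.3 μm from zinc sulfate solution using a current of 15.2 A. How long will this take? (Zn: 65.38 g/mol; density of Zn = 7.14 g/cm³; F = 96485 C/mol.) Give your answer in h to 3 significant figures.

Plated area = 2 × 24.3 × 5.03 = 244.5 cm²
Volume = 244.5 × 44.3×10⁻⁴ cm = 1.083 cm³
m(Zn) = 1.083 × 7.14 = 7.733 g
n(Zn) = 7.733 / 65.38 = 0.1183 mol; n(e⁻) = 2 × 0.1183 = 0.2366 mol
Q = 0.2366 × 96485 = 22830 C
t = 22830 / 15.2 = 1502 s = 0.417 h

0.417 h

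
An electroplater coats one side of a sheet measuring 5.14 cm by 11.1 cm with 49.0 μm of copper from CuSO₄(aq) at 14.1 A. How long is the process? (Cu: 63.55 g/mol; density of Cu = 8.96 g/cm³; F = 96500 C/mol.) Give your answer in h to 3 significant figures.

0.150 h

Plated area = 5.14 × 11.1 = 57.05 cm²
Volume = 57.05 × 49.0×10⁻⁴ cm = 0.2795 cm³
m(Cu) = 0.2795 × 8.96 = 2.504 g
n(Cu) = 2.504 / 63.55 = 0.03940 mol; n(e⁻) = 2 × 0.03940 = 0.07880 mol
Q = 0.07880 × 96500 = 7604 C
t = 7604 / 14.1 = 539.3 s = 0.150 h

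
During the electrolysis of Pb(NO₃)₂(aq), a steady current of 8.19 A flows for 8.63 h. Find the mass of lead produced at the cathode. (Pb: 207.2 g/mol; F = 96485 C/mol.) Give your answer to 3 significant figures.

Charge passed = 8.19 × 31068 = 2.544×10^5 C
n(e⁻) = Q/F = 2.544×10^5/96485 = 2.637 mol
Pb²⁺ + 2e⁻ → Pb, so n(Pb) = 2.637 / 2 = 1.319 mol
m = 1.319 × 207.2 = 273 g

273 g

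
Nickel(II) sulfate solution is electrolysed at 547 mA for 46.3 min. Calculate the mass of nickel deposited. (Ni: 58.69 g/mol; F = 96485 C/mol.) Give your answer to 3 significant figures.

Charge passed = 0.547 × 2778 = 1520 C
Moles of electrons = 1520 / 96485 = 0.01575 mol
Ni²⁺ + 2e⁻ → Ni, so n(Ni) = 0.01575 / 2 = 0.007875 mol
m = 0.007875 × 58.69 = 0.462 g

0.462 g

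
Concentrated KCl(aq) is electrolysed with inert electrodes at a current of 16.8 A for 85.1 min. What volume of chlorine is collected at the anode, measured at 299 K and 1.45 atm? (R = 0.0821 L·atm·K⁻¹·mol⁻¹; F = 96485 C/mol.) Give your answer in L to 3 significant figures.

7.53 L

Charge passed = 16.8 × 5106 = 85780 C
Moles of electrons = 85780 / 96485 = 0.8891 mol
2Cl⁻ → Cl₂ + 2e⁻, so n(Cl₂) = 0.8891 / 2 = 0.4446 mol
V = nRT/P = 0.4446 × 0.0821 × 299 / 1.45 = 7.527 L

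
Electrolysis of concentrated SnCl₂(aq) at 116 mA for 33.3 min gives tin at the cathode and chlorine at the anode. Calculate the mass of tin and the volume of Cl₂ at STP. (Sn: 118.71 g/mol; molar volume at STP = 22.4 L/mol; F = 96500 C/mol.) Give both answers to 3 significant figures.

0.143 g Sn; 0.0269 L Cl₂

Q = 0.116 × 1998 = 231.8 C; n(e⁻) = 231.8 / 96500 = 0.002402 mol
Cathode: Sn²⁺ + 2e⁻ → Sn → n(Sn) = 0.002402/2 = 0.001201 mol → 0.143 g
Anode: 2Cl⁻ → Cl₂ + 2e⁻ → n(Cl₂) = 0.002402/2 = 0.001201 mol → 0.0269 L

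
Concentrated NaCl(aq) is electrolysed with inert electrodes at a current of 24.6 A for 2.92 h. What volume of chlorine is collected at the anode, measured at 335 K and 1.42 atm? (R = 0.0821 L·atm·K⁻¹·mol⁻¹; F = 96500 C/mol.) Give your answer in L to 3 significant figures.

Charge passed = 24.6 × 10512 = 2.586×10^5 C
n(e⁻) = Q/F = 2.586×10^5/96500 = 2.680 mol
2Cl⁻ → Cl₂ + 2e⁻, so n(Cl₂) = 2.680 / 2 = 1.340 mol
V = nRT/P = 1.340 × 0.0821 × 335 / 1.42 = 25.95 L

26.0 L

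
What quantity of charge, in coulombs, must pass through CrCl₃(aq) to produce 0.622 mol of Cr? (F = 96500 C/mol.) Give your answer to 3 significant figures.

1.80×10^5 C

Cr³⁺ + 3e⁻ → Cr, so n(e⁻) = 3 × 0.622 = 1.866 mol
Q = 1.866 × 96500 = 1.801×10^5 C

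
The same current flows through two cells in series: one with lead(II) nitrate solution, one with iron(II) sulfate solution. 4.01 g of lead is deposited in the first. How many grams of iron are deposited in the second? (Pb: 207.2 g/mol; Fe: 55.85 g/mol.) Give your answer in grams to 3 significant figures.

n(Pb) = 4.01 / 207.2 = 0.01935 mol
Pb²⁺ + 2e⁻ → Pb, so n(e⁻) = 2 × 0.01935 = 0.03870 mol
Since the cells are in series, n(e⁻) in the Fe cell is also 0.03870 mol.
Fe²⁺ + 2e⁻ → Fe, so n(Fe) = 0.03870 / 2 = 0.01935 mol
m(Fe) = 0.01935 × 55.85 = 1.08 g

1.08 g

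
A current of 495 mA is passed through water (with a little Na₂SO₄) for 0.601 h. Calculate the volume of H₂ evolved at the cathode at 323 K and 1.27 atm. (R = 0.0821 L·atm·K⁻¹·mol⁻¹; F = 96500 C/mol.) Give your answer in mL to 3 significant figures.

116 mL

Q = 0.495 A × 2163.6 s = 1071 C
n(e⁻) = 1071 / 96500 = 0.01110 mol
2H⁺ + 2e⁻ → H₂, so n(H₂) = 0.01110 / 2 = 0.005550 mol
V = nRT/P = 0.005550 × 0.0821 × 323 / 1.27 = 0.1159 L
= 116 mL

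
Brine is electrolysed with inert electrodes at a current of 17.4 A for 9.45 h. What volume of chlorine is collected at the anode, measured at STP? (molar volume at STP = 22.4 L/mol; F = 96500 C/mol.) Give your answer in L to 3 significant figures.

Q = It = 17.4 × 34020 = 5.919×10^5 C
n(e⁻) = 5.919×10^5 / 96500 = 6.134 mol
2Cl⁻ → Cl₂ + 2e⁻, so n(Cl₂) = 6.134 / 2 = 3.067 mol
V = 3.067 × 22.4 = 68.70 L

68.7 L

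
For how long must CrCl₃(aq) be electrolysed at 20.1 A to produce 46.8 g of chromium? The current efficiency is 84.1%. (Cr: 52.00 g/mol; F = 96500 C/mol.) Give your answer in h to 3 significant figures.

n(Cr) = 46.8 / 52.00 = 0.9000 mol
Cr³⁺ + 3e⁻ → Cr, so n(e⁻) = 3 × 0.9000 = 2.700 mol
Q = 2.700 × 96500 / 0.841 = 3.098×10^5 C
t = Q / I = 3.098×10^5 / 20.1 = 15410 s = 4.28 h

4.28 h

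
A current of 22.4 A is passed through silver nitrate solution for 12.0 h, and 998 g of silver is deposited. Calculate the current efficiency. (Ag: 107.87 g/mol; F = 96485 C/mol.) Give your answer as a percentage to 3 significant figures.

92.2%

Q = 22.4 × 43200 = 9.677×10^5 C
n(e⁻) = 9.677×10^5 / 96485 = 10.03 mol
Ag⁺ + e⁻ → Ag, so theoretical n(Ag) = 10.03 mol → 1082 g
Efficiency = 998 / 1082 = 0.9224 = 92.2%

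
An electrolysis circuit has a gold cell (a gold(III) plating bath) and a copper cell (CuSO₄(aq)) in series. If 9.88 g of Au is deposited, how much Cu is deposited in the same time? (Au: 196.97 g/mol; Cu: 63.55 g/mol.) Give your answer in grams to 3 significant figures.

4.78 g

n(Au) = 9.88 / 196.97 = 0.05016 mol
Au³⁺ + 3e⁻ → Au, so n(e⁻) = 3 × 0.05016 = 0.1505 mol
The cells are in series, so the same charge (and hence the same n(e⁻) = 0.1505 mol) passes through both.
Cu²⁺ + 2e⁻ → Cu, so n(Cu) = 0.1505 / 2 = 0.07525 mol
m(Cu) = 0.07525 × 63.55 = 4.78 g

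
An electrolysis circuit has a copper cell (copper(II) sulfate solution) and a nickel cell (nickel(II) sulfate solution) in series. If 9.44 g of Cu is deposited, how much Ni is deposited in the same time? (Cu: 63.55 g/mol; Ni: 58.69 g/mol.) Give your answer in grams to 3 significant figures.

8.72 g

n(Cu) = 9.44 / 63.55 = 0.1485 mol
Cu²⁺ + 2e⁻ → Cu, so n(e⁻) = 2 × 0.1485 = 0.2970 mol
The cells are in series, so the same charge (and hence the same n(e⁻) = 0.2970 mol) passes through both.
Ni²⁺ + 2e⁻ → Ni, so n(Ni) = 0.2970 / 2 = 0.1485 mol
m(Ni) = 0.1485 × 58.69 = 8.72 g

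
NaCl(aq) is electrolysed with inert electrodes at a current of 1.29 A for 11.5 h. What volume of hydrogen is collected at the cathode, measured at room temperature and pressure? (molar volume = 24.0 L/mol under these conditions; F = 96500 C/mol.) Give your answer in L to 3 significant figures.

6.64 L

Charge passed = 1.29 × 41400 = 53410 C
Moles of electrons = 53410 / 96500 = 0.5535 mol
2H⁺ + 2e⁻ → H₂, so n(H₂) = 0.5535 / 2 = 0.2768 mol
V = 0.2768 × 24.0 = 6.643 L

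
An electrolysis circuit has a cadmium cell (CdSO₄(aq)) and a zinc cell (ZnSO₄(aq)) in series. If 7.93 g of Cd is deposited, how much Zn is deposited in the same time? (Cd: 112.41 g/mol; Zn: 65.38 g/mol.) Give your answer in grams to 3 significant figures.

n(Cd) = 7.93 / 112.41 = 0.07055 mol
Cd²⁺ + 2e⁻ → Cd, so n(e⁻) = 2 × 0.07055 = 0.1411 mol
Same current for the same time ⇒ same n(e⁻) = 0.1411 mol in both cells.
Zn²⁺ + 2e⁻ → Zn, so n(Zn) = 0.1411 / 2 = 0.07055 mol
m(Zn) = 0.07055 × 65.38 = 4.61 g

4.61 g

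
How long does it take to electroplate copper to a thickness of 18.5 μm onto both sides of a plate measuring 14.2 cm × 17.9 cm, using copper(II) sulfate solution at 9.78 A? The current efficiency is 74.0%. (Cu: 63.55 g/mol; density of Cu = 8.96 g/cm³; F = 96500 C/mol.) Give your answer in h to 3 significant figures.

0.982 h

Plated area = 2 × 14.2 × 17.9 = 508.4 cm²
Volume = 508.4 × 18.5×10⁻⁴ cm = 0.9405 cm³
m(Cu) = 0.9405 × 8.96 = 8.427 g
n(Cu) = 8.427 / 63.55 = 0.1326 mol; n(e⁻) = 2 × 0.1326 = 0.2652 mol
Q = 0.2652 × 96500 / 0.740 = 34580 C
t = 34580 / 9.78 = 3536 s = 0.982 h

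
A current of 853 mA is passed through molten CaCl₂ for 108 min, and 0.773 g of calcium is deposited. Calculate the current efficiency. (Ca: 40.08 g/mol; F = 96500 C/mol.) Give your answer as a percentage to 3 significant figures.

67.3%

Q = 0.853 × 6480 = 5527 C
n(e⁻) = 5527 / 96500 = 0.05727 mol
Ca²⁺ + 2e⁻ → Ca, so theoretical n(Ca) = 0.02864 mol → 1.148 g
Efficiency = 0.773 / 1.148 = 0.6733 = 67.3%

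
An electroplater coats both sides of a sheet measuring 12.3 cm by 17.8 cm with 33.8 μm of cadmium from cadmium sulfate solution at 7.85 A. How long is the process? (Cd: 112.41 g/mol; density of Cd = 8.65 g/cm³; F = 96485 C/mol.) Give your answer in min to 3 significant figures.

Plated area = 2 × 12.3 × 17.8 = 437.9 cm²
Volume = 437.9 × 33.8×10⁻⁴ cm = 1.480 cm³
m(Cd) = 1.480 × 8.65 = 12.80 g
n(Cd) = 12.80 / 112.41 = 0.1139 mol; n(e⁻) = 2 × 0.1139 = 0.2278 mol
Q = 0.2278 × 96485 = 21980 C
t = 21980 / 7.85 = 2800 s = 46.7 min

46.7 min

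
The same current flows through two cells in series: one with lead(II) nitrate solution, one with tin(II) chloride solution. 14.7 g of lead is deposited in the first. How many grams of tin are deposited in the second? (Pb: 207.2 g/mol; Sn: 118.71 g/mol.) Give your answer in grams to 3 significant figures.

n(Pb) = 14.7 / 207.2 = 0.07095 mol
Pb²⁺ + 2e⁻ → Pb, so n(e⁻) = 2 × 0.07095 = 0.1419 mol
Since the cells are in series, n(e⁻) in the Sn cell is also 0.1419 mol.
Sn²⁺ + 2e⁻ → Sn, so n(Sn) = 0.1419 / 2 = 0.07095 mol
m(Sn) = 0.07095 × 118.71 = 8.42 g

8.42 g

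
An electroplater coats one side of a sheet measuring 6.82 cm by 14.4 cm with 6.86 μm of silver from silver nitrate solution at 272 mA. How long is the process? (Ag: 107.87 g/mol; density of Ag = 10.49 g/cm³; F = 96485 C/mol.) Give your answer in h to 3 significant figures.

Plated area = 6.82 × 14.4 = 98.21 cm²
Volume = 98.21 × 6.86×10⁻⁴ cm = 0.06737 cm³
m(Ag) = 0.06737 × 10.49 = 0.7067 g
n(Ag) = 0.7067 / 107.87 = 0.006551 mol; n(e⁻) = 0.006551 mol
Q = 0.006551 × 96485 = 632.1 C
t = 632.1 / 0.272 = 2324 s = 0.646 h

0.646 h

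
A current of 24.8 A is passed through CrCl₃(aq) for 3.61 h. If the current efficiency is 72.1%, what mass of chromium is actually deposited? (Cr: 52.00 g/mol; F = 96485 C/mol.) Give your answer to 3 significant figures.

Q = 24.8 × 12996 = 3.223×10^5 C
n(e⁻) = 3.223×10^5 / 96485 = 3.340 mol
Cr³⁺ + 3e⁻ → Cr, so theoretical m(Cr) = 1.113 × 52.00 = 57.88 g
Actual mass = 72.1% × 57.88 = 41.7 g

41.7 g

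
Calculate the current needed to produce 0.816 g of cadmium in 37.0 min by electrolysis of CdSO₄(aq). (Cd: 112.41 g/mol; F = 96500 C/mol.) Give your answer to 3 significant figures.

0.631 A

n(Cd) = 0.816 / 112.41 = 0.007259 mol
Cd²⁺ + 2e⁻ → Cd, so n(e⁻) = 2 × 0.007259 = 0.01452 mol
Q = 0.01452 × 96500 = 1401 C
I = Q / t = 1401 / 2220 s = 0.631 A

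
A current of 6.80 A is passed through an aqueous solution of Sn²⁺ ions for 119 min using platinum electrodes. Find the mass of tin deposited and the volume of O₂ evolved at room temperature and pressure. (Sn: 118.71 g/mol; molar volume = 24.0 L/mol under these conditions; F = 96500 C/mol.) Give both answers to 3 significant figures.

29.9 g Sn; 3.02 L O₂

Q = 6.80 × 7140 = 48550 C; n(e⁻) = 48550 / 96500 = 0.5031 mol
Cathode: Sn²⁺ + 2e⁻ → Sn → n(Sn) = 0.5031/2 = 0.2516 mol → 29.9 g
Anode: 2H₂O → O₂ + 4H⁺ + 4e⁻ → n(O₂) = 0.5031/4 = 0.1258 mol → 3.02 L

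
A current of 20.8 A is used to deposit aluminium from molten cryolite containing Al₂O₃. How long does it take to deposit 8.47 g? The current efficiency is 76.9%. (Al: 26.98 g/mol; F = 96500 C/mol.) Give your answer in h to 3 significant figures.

n(Al) = 8.47 / 26.98 = 0.3139 mol
Al³⁺ + 3e⁻ → Al, so n(e⁻) = 3 × 0.3139 = 0.9417 mol
Q = 0.9417 × 96500 / 0.769 = 1.182×10^5 C
t = Q / I = 1.182×10^5 / 20.8 = 5683 s = 1.58 h

1.58 h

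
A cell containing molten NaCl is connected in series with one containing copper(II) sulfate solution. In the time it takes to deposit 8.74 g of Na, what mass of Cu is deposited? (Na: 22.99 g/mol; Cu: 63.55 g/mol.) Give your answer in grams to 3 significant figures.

n(Na) = 8.74 / 22.99 = 0.3802 mol
Na⁺ + e⁻ → Na, so n(e⁻) = 0.3802 mol
In series, the same 0.3802 mol of electrons flows through the second cell.
Cu²⁺ + 2e⁻ → Cu, so n(Cu) = 0.3802 / 2 = 0.1901 mol
m(Cu) = 0.1901 × 63.55 = 12.1 g

12.1 g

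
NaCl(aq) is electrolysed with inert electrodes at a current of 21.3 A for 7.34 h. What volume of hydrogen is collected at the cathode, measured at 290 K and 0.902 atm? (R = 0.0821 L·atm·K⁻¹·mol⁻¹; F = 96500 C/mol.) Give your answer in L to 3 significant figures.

77.0 L

Charge passed = 21.3 × 26424 = 5.628×10^5 C
n(e⁻) = Q/F = 5.628×10^5/96500 = 5.832 mol
2H⁺ + 2e⁻ → H₂, so n(H₂) = 5.832 / 2 = 2.916 mol
V = nRT/P = 2.916 × 0.0821 × 290 / 0.902 = 76.97 L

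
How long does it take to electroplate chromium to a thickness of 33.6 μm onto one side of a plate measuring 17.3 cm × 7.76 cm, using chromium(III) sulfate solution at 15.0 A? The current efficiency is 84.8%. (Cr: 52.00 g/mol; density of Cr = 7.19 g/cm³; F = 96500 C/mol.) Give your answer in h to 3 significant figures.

Plated area = 17.3 × 7.76 = 134.2 cm²
Volume = 134.2 × 33.6×10⁻⁴ cm = 0.4509 cm³
m(Cr) = 0.4509 × 7.19 = 3.242 g
n(Cr) = 3.242 / 52.00 = 0.06235 mol; n(e⁻) = 3 × 0.06235 = 0.1871 mol
Q = 0.1871 × 96500 / 0.848 = 21290 C
t = 21290 / 15.0 = 1419 s = 0.394 h

0.394 h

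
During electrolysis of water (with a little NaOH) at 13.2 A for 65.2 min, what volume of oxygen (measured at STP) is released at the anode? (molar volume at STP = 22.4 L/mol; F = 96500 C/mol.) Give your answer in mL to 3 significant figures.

3000 mL

Charge passed = 13.2 × 3912 = 51640 C
Moles of electrons = 51640 / 96500 = 0.5351 mol
2H₂O → O₂ + 4H⁺ + 4e⁻, so n(O₂) = 0.5351 / 4 = 0.1338 mol
V = 0.1338 × 22.4 = 2.997 L
= 3000 mL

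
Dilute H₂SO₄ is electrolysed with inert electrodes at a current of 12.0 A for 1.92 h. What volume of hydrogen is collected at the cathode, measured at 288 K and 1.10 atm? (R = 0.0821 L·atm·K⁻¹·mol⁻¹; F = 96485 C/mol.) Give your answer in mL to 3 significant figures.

9240 mL

Q = 12.0 A × 6912 s = 82940 C
n(e⁻) = 82940 / 96485 = 0.8596 mol
2H⁺ + 2e⁻ → H₂, so n(H₂) = 0.8596 / 2 = 0.4298 mol
V = nRT/P = 0.4298 × 0.0821 × 288 / 1.10 = 9.239 L
= 9240 mL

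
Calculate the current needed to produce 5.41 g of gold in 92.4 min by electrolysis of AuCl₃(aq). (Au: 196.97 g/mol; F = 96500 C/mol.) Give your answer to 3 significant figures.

1.43 A

n(Au) = 5.41 / 196.97 = 0.02747 mol
Au³⁺ + 3e⁻ → Au, so n(e⁻) = 3 × 0.02747 = 0.08241 mol
Q = 0.08241 × 96500 = 7953 C
I = Q / t = 7953 / 5544 s = 1.43 A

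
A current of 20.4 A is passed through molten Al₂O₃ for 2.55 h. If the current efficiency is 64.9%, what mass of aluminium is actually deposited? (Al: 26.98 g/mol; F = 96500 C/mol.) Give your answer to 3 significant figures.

Q = 20.4 × 9180 = 1.873×10^5 C
n(e⁻) = 1.873×10^5 / 96500 = 1.941 mol
Al³⁺ + 3e⁻ → Al, so theoretical m(Al) = 0.6470 × 26.98 = 17.46 g
Actual mass = 64.9% × 17.46 = 11.3 g

11.3 g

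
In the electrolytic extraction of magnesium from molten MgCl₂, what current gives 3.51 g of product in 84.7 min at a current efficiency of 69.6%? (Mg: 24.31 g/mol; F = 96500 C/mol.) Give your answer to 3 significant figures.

n(Mg) = 3.51 / 24.31 = 0.1444 mol
Mg²⁺ + 2e⁻ → Mg, so n(e⁻) = 2 × 0.1444 = 0.2888 mol
Q = 0.2888 × 96500 / 0.696 = 40040 C
I = Q / t = 40040 / 5082 s = 7.88 A

7.88 A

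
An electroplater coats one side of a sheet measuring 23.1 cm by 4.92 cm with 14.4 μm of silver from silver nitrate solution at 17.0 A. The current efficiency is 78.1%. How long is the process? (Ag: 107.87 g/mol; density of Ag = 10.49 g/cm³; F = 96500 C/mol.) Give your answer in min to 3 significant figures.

Plated area = 23.1 × 4.92 = 113.7 cm²
Volume = 113.7 × 14.4×10⁻⁴ cm = 0.1637 cm³
m(Ag) = 0.1637 × 10.49 = 1.717 g
n(Ag) = 1.717 / 107.87 = 0.01592 mol; n(e⁻) = 0.01592 mol
Q = 0.01592 × 96500 / 0.781 = 1967 C
t = 1967 / 17.0 = 115.7 s = 1.93 min

1.93 min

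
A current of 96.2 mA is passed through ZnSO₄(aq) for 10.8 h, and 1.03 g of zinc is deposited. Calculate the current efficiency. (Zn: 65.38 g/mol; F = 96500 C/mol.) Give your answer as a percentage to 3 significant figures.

81.3%

Q = 0.0962 × 38880 = 3740 C
n(e⁻) = 3740 / 96500 = 0.03876 mol
Zn²⁺ + 2e⁻ → Zn, so theoretical n(Zn) = 0.01938 mol → 1.267 g
Efficiency = 1.03 / 1.267 = 0.8129 = 81.3%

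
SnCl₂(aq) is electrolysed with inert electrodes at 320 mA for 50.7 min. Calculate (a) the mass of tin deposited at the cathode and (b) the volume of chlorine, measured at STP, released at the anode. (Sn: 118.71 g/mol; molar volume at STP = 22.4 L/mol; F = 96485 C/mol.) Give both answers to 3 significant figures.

Q = 0.320 × 3042 = 973.4 C; n(e⁻) = 973.4 / 96485 = 0.01009 mol
Cathode: Sn²⁺ + 2e⁻ → Sn → n(Sn) = 0.01009/2 = 0.005045 mol → 0.599 g
Anode: 2Cl⁻ → Cl₂ + 2e⁻ → n(Cl₂) = 0.01009/2 = 0.005045 mol → 0.113 L

0.599 g Sn; 0.113 L Cl₂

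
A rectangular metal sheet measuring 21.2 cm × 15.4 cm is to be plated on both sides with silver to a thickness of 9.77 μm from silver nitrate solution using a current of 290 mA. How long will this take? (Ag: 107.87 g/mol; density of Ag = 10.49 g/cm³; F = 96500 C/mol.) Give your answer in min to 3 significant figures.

344 min

Plated area = 2 × 21.2 × 15.4 = 653.0 cm²
Volume = 653.0 × 9.77×10⁻⁴ cm = 0.6380 cm³
m(Ag) = 0.6380 × 10.49 = 6.693 g
n(Ag) = 6.693 / 107.87 = 0.06205 mol; n(e⁻) = 0.06205 mol
Q = 0.06205 × 96500 = 5988 C
t = 5988 / 0.290 = 20650 s = 344 min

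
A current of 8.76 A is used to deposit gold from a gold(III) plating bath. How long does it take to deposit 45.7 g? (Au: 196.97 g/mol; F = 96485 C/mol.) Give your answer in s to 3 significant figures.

n(Au) = 45.7 / 196.97 = 0.2320 mol
Au³⁺ + 3e⁻ → Au, so n(e⁻) = 3 × 0.2320 = 0.6960 mol
Q = 0.6960 × 96485 = 67150 C
t = Q / I = 67150 / 8.76 = 7666 s

7670 s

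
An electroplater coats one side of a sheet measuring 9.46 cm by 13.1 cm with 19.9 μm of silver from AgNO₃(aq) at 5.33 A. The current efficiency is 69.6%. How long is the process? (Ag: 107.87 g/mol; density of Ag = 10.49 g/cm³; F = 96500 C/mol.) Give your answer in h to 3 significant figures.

0.173 h

Plated area = 9.46 × 13.1 = 123.9 cm²
Volume = 123.9 × 19.9×10⁻⁴ cm = 0.2466 cm³
m(Ag) = 0.2466 × 10.49 = 2.587 g
n(Ag) = 2.587 / 107.87 = 0.02398 mol; n(e⁻) = 0.02398 mol
Q = 0.02398 × 96500 / 0.696 = 3325 C
t = 3325 / 5.33 = 623.8 s = 0.173 h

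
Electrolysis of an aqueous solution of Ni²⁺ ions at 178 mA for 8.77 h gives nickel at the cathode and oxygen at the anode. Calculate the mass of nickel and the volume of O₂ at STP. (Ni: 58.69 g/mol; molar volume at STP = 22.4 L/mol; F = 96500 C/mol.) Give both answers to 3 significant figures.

1.71 g Ni; 0.326 L O₂

Q = 0.178 × 31572 = 5620 C; n(e⁻) = 5620 / 96500 = 0.05824 mol
Cathode: Ni²⁺ + 2e⁻ → Ni → n(Ni) = 0.05824/2 = 0.02912 mol → 1.71 g
Anode: 2H₂O → O₂ + 4H⁺ + 4e⁻ → n(O₂) = 0.05824/4 = 0.01456 mol → 0.326 L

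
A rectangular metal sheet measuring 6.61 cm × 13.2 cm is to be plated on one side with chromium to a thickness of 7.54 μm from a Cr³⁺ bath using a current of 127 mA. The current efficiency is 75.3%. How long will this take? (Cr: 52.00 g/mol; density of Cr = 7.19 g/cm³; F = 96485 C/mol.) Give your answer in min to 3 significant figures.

459 min

Plated area = 6.61 × 13.2 = 87.25 cm²
Volume = 87.25 × 7.54×10⁻⁴ cm = 0.06579 cm³
m(Cr) = 0.06579 × 7.19 = 0.4730 g
n(Cr) = 0.4730 / 52.00 = 0.009096 mol; n(e⁻) = 3 × 0.009096 = 0.02729 mol
Q = 0.02729 × 96485 / 0.753 = 3497 C
t = 3497 / 0.127 = 27540 s = 459 min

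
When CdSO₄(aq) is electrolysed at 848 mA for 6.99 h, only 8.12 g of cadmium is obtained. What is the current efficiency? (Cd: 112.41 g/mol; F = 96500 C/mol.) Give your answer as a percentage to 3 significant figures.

Q = 0.848 × 25164 = 21340 C
n(e⁻) = 21340 / 96500 = 0.2211 mol
Cd²⁺ + 2e⁻ → Cd, so theoretical n(Cd) = 0.1106 mol → 12.43 g
Efficiency = 8.12 / 12.43 = 0.6533 = 65.3%

65.3%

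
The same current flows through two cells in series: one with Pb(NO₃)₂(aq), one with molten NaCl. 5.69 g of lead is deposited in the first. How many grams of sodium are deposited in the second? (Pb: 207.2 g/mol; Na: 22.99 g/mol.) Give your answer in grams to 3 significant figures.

n(Pb) = 5.69 / 207.2 = 0.02746 mol
Pb²⁺ + 2e⁻ → Pb, so n(e⁻) = 2 × 0.02746 = 0.05492 mol
Since the cells are in series, n(e⁻) in the Na cell is also 0.05492 mol.
Na⁺ + e⁻ → Na, so n(Na) = 0.05492 mol
m(Na) = 0.05492 × 22.99 = 1.26 g

1.26 g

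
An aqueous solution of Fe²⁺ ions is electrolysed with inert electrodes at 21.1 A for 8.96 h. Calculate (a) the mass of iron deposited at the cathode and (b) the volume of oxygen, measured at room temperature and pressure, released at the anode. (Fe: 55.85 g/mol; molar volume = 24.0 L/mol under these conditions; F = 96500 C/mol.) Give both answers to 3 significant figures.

Q = 21.1 × 32256 = 6.806×10^5 C; n(e⁻) = 6.806×10^5 / 96500 = 7.053 mol
Cathode: Fe²⁺ + 2e⁻ → Fe → n(Fe) = 7.053/2 = 3.527 mol → 197 g
Anode: 2H₂O → O₂ + 4H⁺ + 4e⁻ → n(O₂) = 7.053/4 = 1.763 mol → 42.3 L

197 g Fe; 42.3 L O₂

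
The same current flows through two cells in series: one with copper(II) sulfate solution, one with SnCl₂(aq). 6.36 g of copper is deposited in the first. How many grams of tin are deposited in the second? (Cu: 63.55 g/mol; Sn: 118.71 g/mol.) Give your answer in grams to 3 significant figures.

11.9 g

n(Cu) = 6.36 / 63.55 = 0.1001 mol
Cu²⁺ + 2e⁻ → Cu, so n(e⁻) = 2 × 0.1001 = 0.2002 mol
In series, the same 0.2002 mol of electrons flows through the second cell.
Sn²⁺ + 2e⁻ → Sn, so n(Sn) = 0.2002 / 2 = 0.1001 mol
m(Sn) = 0.1001 × 118.71 = 11.9 g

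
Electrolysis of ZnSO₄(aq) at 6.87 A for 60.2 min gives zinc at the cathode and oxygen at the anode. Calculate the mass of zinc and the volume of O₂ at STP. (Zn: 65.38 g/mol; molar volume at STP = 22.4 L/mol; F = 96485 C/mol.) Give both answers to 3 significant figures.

Q = 6.87 × 3612 = 24810 C; n(e⁻) = 24810 / 96485 = 0.2571 mol
Cathode: Zn²⁺ + 2e⁻ → Zn → n(Zn) = 0.2571/2 = 0.1286 mol → 8.41 g
Anode: 2H₂O → O₂ + 4H⁺ + 4e⁻ → n(O₂) = 0.2571/4 = 0.06428 mol → 1.44 L

8.41 g Zn; 1.44 L O₂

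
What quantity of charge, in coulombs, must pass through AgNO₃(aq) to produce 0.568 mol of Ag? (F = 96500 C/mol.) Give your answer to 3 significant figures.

54800 C

Ag⁺ + e⁻ → Ag, so n(e⁻) = 1 × 0.568 = 0.5680 mol
Q = 0.5680 × 96500 = 54810 C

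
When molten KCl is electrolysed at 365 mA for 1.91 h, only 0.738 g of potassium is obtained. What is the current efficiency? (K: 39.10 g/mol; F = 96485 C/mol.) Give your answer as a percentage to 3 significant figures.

Q = 0.365 × 6876 = 2510 C
n(e⁻) = 2510 / 96485 = 0.02601 mol
K⁺ + e⁻ → K, so theoretical n(K) = 0.02601 mol → 1.017 g
Efficiency = 0.738 / 1.017 = 0.7257 = 72.6%

72.6%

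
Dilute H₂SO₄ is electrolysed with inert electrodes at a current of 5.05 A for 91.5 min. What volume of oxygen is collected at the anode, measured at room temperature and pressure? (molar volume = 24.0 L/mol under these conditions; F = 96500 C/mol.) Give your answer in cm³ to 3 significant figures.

1720 cm³

Q = It = 5.05 × 5490 = 27720 C
n(e⁻) = Q/F = 27720/96500 = 0.2873 mol
2H₂O → O₂ + 4H⁺ + 4e⁻, so n(O₂) = 0.2873 / 4 = 0.07183 mol
V = 0.07183 × 24.0 = 1.724 L
= 1720 cm³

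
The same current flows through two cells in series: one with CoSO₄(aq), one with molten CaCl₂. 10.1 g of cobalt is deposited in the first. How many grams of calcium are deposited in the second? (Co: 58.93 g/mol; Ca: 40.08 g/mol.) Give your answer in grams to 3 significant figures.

n(Co) = 10.1 / 58.93 = 0.1714 mol
Co²⁺ + 2e⁻ → Co, so n(e⁻) = 2 × 0.1714 = 0.3428 mol
Same current for the same time ⇒ same n(e⁻) = 0.3428 mol in both cells.
Ca²⁺ + 2e⁻ → Ca, so n(Ca) = 0.3428 / 2 = 0.1714 mol
m(Ca) = 0.1714 × 40.08 = 6.87 g

6.87 g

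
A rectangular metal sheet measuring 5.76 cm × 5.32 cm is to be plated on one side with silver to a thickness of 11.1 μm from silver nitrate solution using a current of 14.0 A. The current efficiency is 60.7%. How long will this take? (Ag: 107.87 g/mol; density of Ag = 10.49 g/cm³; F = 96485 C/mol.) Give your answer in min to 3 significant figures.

0.626 min

Plated area = 5.76 × 5.32 = 30.64 cm²
Volume = 30.64 × 11.1×10⁻⁴ cm = 0.03401 cm³
m(Ag) = 0.03401 × 10.49 = 0.3568 g
n(Ag) = 0.3568 / 107.87 = 0.003308 mol; n(e⁻) = 0.003308 mol
Q = 0.003308 × 96485 / 0.607 = 525.8 C
t = 525.8 / 14.0 = 37.56 s = 0.626 min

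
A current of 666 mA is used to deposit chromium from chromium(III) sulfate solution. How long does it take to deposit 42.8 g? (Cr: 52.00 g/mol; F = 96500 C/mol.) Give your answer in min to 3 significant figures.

5960 min

n(Cr) = 42.8 / 52.00 = 0.8231 mol
Cr³⁺ + 3e⁻ → Cr, so n(e⁻) = 3 × 0.8231 = 2.469 mol
Q = 2.469 × 96500 = 2.383×10^5 C
t = Q / I = 2.383×10^5 / 0.666 = 3.578×10^5 s = 5960 min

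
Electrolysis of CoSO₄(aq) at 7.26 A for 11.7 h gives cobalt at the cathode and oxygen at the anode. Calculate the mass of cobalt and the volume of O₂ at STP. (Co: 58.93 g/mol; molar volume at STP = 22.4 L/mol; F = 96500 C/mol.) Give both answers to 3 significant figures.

93.4 g Co; 17.7 L O₂

Q = 7.26 × 42120 = 3.058×10^5 C; n(e⁻) = 3.058×10^5 / 96500 = 3.169 mol
Cathode: Co²⁺ + 2e⁻ → Co → n(Co) = 3.169/2 = 1.585 mol → 93.4 g
Anode: 2H₂O → O₂ + 4H⁺ + 4e⁻ → n(O₂) = 3.169/4 = 0.7923 mol → 17.7 L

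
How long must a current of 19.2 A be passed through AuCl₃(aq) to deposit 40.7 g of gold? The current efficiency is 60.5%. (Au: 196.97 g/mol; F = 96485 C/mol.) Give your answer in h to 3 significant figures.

n(Au) = 40.7 / 196.97 = 0.2066 mol
Au³⁺ + 3e⁻ → Au, so n(e⁻) = 3 × 0.2066 = 0.6198 mol
Q = 0.6198 × 96485 / 0.605 = 98850 C
t = Q / I = 98850 / 19.2 = 5148 s = 1.43 h

1.43 h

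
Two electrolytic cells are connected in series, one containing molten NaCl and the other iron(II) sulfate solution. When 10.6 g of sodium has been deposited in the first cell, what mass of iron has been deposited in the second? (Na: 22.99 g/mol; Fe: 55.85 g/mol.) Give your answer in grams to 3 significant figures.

12.9 g

n(Na) = 10.6 / 22.99 = 0.4611 mol
Na⁺ + e⁻ → Na, so n(e⁻) = 0.4611 mol
Same current for the same time ⇒ same n(e⁻) = 0.4611 mol in both cells.
Fe²⁺ + 2e⁻ → Fe, so n(Fe) = 0.4611 / 2 = 0.2306 mol
m(Fe) = 0.2306 × 55.85 = 12.9 g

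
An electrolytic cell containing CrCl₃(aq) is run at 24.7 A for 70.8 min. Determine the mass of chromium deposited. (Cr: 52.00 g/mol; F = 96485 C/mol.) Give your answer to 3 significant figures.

18.8 g

Q = It = 24.7 × 4248 = 1.049×10^5 C
n(e⁻) = Q/F = 1.049×10^5/96485 = 1.087 mol
Cr³⁺ + 3e⁻ → Cr, so n(Cr) = 1.087 / 3 = 0.3623 mol
m = 0.3623 × 52.00 = 18.8 g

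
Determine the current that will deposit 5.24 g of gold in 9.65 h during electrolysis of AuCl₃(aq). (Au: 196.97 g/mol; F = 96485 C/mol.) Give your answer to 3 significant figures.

n(Au) = 5.24 / 196.97 = 0.02660 mol
Au³⁺ + 3e⁻ → Au, so n(e⁻) = 3 × 0.02660 = 0.07980 mol
Q = 0.07980 × 96485 = 7700 C
I = Q / t = 7700 / 34740 s = 0.222 A

0.222 A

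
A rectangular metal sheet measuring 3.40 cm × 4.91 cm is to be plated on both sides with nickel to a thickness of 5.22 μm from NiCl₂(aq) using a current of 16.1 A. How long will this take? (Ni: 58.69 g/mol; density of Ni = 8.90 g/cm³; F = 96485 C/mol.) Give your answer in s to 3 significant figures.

31.7 s

Plated area = 2 × 3.40 × 4.91 = 33.39 cm²
Volume = 33.39 × 5.22×10⁻⁴ cm = 0.01743 cm³
m(Ni) = 0.01743 × 8.90 = 0.1551 g
n(Ni) = 0.1551 / 58.69 = 0.002643 mol; n(e⁻) = 2 × 0.002643 = 0.005286 mol
Q = 0.005286 × 96485 = 510.0 C
t = 510.0 / 16.1 = 31.68 s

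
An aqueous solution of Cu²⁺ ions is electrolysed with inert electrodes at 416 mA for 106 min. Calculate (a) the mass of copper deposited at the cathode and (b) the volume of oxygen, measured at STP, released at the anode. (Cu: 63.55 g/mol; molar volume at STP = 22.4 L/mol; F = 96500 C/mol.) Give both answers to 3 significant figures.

Q = 0.416 × 6360 = 2646 C; n(e⁻) = 2646 / 96500 = 0.02742 mol
Cathode: Cu²⁺ + 2e⁻ → Cu → n(Cu) = 0.02742/2 = 0.01371 mol → 0.871 g
Anode: 2H₂O → O₂ + 4H⁺ + 4e⁻ → n(O₂) = 0.02742/4 = 0.006855 mol → 0.154 L

0.871 g Cu; 0.154 L O₂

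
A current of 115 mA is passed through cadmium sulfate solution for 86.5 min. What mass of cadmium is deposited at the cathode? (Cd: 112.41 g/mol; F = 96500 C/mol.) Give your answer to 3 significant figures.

Charge passed = 0.115 × 5190 = 596.9 C
n(e⁻) = 596.9 / 96500 = 0.006185 mol
Cd²⁺ + 2e⁻ → Cd, so n(Cd) = 0.006185 / 2 = 0.003093 mol
m = 0.003093 × 112.41 = 0.348 g

0.348 g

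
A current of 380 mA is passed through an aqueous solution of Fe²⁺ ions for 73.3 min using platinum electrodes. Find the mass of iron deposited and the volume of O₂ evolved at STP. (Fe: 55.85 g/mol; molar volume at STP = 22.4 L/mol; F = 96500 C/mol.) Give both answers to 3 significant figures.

0.484 g Fe; 0.0970 L O₂

Q = 0.380 × 4398 = 1671 C; n(e⁻) = 1671 / 96500 = 0.01732 mol
Cathode: Fe²⁺ + 2e⁻ → Fe → n(Fe) = 0.01732/2 = 0.008660 mol → 0.484 g
Anode: 2H₂O → O₂ + 4H⁺ + 4e⁻ → n(O₂) = 0.01732/4 = 0.004330 mol → 0.0970 L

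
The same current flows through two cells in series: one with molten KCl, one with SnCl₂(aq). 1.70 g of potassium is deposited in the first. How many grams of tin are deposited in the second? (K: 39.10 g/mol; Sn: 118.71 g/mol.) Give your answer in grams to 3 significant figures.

n(K) = 1.70 / 39.10 = 0.04348 mol
K⁺ + e⁻ → K, so n(e⁻) = 0.04348 mol
Since the cells are in series, n(e⁻) in the Sn cell is also 0.04348 mol.
Sn²⁺ + 2e⁻ → Sn, so n(Sn) = 0.04348 / 2 = 0.02174 mol
m(Sn) = 0.02174 × 118.71 = 2.58 g

2.58 g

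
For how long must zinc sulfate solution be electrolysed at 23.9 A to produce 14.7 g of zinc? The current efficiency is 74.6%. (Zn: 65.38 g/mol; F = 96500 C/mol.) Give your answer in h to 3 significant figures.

0.676 h

n(Zn) = 14.7 / 65.38 = 0.2248 mol
Zn²⁺ + 2e⁻ → Zn, so n(e⁻) = 2 × 0.2248 = 0.4496 mol
Q = 0.4496 × 96500 / 0.746 = 58160 C
t = Q / I = 58160 / 23.9 = 2433 s = 0.676 h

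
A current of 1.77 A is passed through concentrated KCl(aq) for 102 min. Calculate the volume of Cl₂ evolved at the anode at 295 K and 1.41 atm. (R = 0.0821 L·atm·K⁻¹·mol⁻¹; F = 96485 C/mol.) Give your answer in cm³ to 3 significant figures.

964 cm³

Q = It = 1.77 × 6120 = 10830 C
n(e⁻) = Q/F = 10830/96485 = 0.1122 mol
2Cl⁻ → Cl₂ + 2e⁻, so n(Cl₂) = 0.1122 / 2 = 0.05610 mol
V = nRT/P = 0.05610 × 0.0821 × 295 / 1.41 = 0.9636 L
= 964 cm³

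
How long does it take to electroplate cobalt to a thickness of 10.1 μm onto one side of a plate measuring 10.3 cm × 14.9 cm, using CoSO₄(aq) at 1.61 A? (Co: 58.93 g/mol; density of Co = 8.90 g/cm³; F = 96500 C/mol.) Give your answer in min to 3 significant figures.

Plated area = 10.3 × 14.9 = 153.5 cm²
Volume = 153.5 × 10.1×10⁻⁴ cm = 0.1550 cm³
m(Co) = 0.1550 × 8.90 = 1.380 g
n(Co) = 1.380 / 58.93 = 0.02342 mol; n(e⁻) = 2 × 0.02342 = 0.04684 mol
Q = 0.04684 × 96500 = 4520 C
t = 4520 / 1.61 = 2807 s = 46.8 min

46.8 min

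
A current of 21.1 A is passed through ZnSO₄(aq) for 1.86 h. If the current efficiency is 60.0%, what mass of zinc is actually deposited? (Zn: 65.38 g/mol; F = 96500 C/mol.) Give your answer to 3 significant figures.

Q = 21.1 × 6696 = 1.413×10^5 C
n(e⁻) = 1.413×10^5 / 96500 = 1.464 mol
Zn²⁺ + 2e⁻ → Zn, so theoretical m(Zn) = 0.7320 × 65.38 = 47.86 g
Actual mass = 60.0% × 47.86 = 28.7 g

28.7 g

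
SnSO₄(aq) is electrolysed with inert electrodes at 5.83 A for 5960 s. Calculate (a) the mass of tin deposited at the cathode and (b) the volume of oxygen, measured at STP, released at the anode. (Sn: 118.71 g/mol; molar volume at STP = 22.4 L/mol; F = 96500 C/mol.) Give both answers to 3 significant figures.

21.4 g Sn; 2.02 L O₂

Q = 5.83 × 5960 = 34750 C; n(e⁻) = 34750 / 96500 = 0.3601 mol
Cathode: Sn²⁺ + 2e⁻ → Sn → n(Sn) = 0.3601/2 = 0.1801 mol → 21.4 g
Anode: 2H₂O → O₂ + 4H⁺ + 4e⁻ → n(O₂) = 0.3601/4 = 0.09003 mol → 2.02 L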